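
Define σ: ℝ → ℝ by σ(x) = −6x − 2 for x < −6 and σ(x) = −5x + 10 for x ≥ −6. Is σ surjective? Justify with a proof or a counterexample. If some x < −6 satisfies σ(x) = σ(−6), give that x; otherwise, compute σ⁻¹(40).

-7

Both pieces are strictly decreasing (slopes −6 and −5), so each is injective on its own interval.
The left piece maps (−∞, −6) onto (34, ∞); the right piece maps [−6, ∞) onto (−∞, 40].
The union (34, ∞) ∪ (−∞, 40] covers ℝ, so σ is surjective.
For the follow-up: the images overlap, so an x < −6 with σ(x) = σ(−6) exists. σ(−6) = 40; solving −6x − 2 = 40 for x < −6 gives x = (40 + 2)/(−6) = −7.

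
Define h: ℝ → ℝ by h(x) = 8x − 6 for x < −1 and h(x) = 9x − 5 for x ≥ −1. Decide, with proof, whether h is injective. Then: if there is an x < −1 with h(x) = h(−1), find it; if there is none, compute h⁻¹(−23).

Both pieces are strictly increasing (slopes 8 and 9), so each is injective on its own interval.
The left piece maps (−∞, −1) onto (−∞, −14); the right piece maps [−1, ∞) onto [−14, ∞).
These images are disjoint, so no value is attained by both pieces. Hence h is injective.
Because the two images are disjoint, no x < −1 has h(x) = h(−1), so we compute h⁻¹(−23): −23 lies in (−∞, −14), so solve 8x − 6 = −23: x = (−23 + 6)/8 = −17/8.

-17/8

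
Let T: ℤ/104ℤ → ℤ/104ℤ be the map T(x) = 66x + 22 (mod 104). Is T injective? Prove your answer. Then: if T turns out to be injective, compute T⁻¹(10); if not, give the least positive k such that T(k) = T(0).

52

We have gcd(66, 104) = 2 > 1. Taking s = 0 and t = 52: T(0) = 22 and T(52) = 66·52 + 22 = 3454 ≡ 22 (mod 104).
So T(0) = T(52) while 0 ≠ 52, therefore T is not injective.
Since T is not injective, we find the least positive k with T(k) = T(0): this means 66k ≡ 0 (mod 104), i.e. 104 ∣ 66k. Since gcd(66, 104) = 2, dividing through by 2 this holds exactly when 52 ∣ 33k, and as gcd(33, 52) = 1, exactly when 52 ∣ k.
The smallest positive such k is 52.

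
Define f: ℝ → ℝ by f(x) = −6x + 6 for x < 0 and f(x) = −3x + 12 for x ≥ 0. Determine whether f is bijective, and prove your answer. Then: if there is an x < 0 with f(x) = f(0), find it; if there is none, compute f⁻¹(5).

-1

Both pieces are strictly decreasing (slopes −6 and −3), so each is injective on its own interval.
The left piece maps (−∞, 0) onto (6, ∞); the right piece maps [0, ∞) onto (−∞, 12].
These images overlap. In particular f(0) = 12 (right piece), and solving −6x + 6 = 12 on the left piece gives x = −1 < 0.
So f(−1) = f(0) with −1 ≠ 0, and f is not injective, hence not bijective. This x = −1 is the requested value below 0.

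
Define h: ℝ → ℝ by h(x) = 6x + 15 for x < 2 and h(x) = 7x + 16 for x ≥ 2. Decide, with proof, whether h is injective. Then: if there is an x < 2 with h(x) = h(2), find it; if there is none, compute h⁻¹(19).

Both pieces are strictly increasing (slopes 6 and 7), so each is injective on its own interval.
The left piece maps (−∞, 2) onto (−∞, 27); the right piece maps [2, ∞) onto [30, ∞).
These images are disjoint, so no value is attained by both pieces. Thus h is injective.
Because the two images are disjoint, no x < 2 has h(x) = h(2), so we compute h⁻¹(19): 19 lies in (−∞, 27), so solve 6x + 15 = 19: x = (19 − 15)/6 = 2/3.

2/3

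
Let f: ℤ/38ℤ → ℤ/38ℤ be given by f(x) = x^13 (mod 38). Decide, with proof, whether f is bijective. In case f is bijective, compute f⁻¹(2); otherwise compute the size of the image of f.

Computing x^13 mod 38 for each x (by repeated squaring, reducing mod 38 at every step), the values f(0), f(1), …, f(37) are: 0, 1, 22, 33, 28, 17, 4, 7, 8, 25, 32, 11, 12, 15, 2, 29, 24, 35, 18, 19, 20, 3, 14, 9, 36, 23, 26, 27, 6, 13, 30, 31, 34, 21, 10, 5, 16, 37.
Every element of ℤ/38ℤ appears exactly once in this list, so f is a bijection, and in particular bijective.
Since f is bijective, we read off the preimage of 2 from the same table: f(14) = 2, so f⁻¹(2) = 14.

14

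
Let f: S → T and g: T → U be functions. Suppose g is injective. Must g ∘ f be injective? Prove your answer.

not injective

No. Take S = {1, 2}, T = U = {1, 2, 3}, f(1) = f(2) = 1, and g = identity (injective).
Then (g ∘ f)(1) = (g ∘ f)(2) = 1 with 1 ≠ 2, so g ∘ f is not injective.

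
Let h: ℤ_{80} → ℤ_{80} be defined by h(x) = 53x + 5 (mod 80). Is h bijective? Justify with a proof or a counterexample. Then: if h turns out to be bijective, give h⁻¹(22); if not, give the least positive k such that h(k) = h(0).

29

Suppose h(s) = h(t) in ℤ_{80}. Then 53s + 5 ≡ 53t + 5 (mod 80), therefore 53(s − t) ≡ 0 (mod 80).
Since gcd(53, 80) = 1, 53 is invertible modulo 80, therefore s − t ≡ 0 (mod 80), i.e. s = t.
We now compute 53⁻¹ mod 80 explicitly. Euclid's algorithm: 80 = 1·53 + 27, 53 = 1·27 + 26, 27 = 1·26 + 1; back-substituting gives 1 = 77·53 − 51·80, so 53⁻¹ ≡ 77 (mod 80).
For any y ∈ ℤ_{80}, x = 77(y − 5) mod 80 satisfies h(x) = 53·77(y − 5) + 5 ≡ y (since 53·77 ≡ 1 mod 80). So every y has a preimage.
Hence h is bijective.
Since h is bijective, we find h⁻¹(22): we need 53x ≡ 22 − 5 ≡ 17 (mod 80). Using 53⁻¹ = 77: x ≡ 77·17 = 1309 = 16·80 + 29, so x = 29.
Check: h(29) = 53·29 + 5 = 1542 = 19·80 + 22 ≡ 22 (mod 80).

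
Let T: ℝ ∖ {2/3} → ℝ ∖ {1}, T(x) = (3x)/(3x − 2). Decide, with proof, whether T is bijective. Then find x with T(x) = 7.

Suppose T(x_1) = T(x_2). Cross-multiplying: (3x_1)(3x_2 − 2) = (3x_2)(3x_1 − 2).
Expanding both sides and cancelling the symmetric terms leaves −6·(x_1 − x_2) = 0. Since −6 ≠ 0, x_1 = x_2. Therefore T is injective.
For any y ≠ 1, solving y(3x − 2) = 3x for x gives a well-defined x ≠ 2/3. So T is surjective.
Therefore T is bijective.
Solving T(x) = 7: cross-multiplying gives 3x = 7(3x − 2), which rearranges to −18x = −14, so x = 7/9.

7/9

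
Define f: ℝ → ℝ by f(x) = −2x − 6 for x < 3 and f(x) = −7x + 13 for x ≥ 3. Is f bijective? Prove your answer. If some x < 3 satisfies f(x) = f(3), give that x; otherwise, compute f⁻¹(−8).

1

Both pieces are strictly decreasing (slopes −2 and −7), so each is injective on its own interval.
The left piece maps (−∞, 3) onto (−12, ∞); the right piece maps [3, ∞) onto (−∞, −8].
These images overlap. In particular f(3) = −8 (right piece), and solving −2x − 6 = −8 on the left piece gives x = 1 < 3.
So f(1) = f(3) with 1 ≠ 3, and f is not injective, hence not bijective. This x = 1 is the requested value below 3.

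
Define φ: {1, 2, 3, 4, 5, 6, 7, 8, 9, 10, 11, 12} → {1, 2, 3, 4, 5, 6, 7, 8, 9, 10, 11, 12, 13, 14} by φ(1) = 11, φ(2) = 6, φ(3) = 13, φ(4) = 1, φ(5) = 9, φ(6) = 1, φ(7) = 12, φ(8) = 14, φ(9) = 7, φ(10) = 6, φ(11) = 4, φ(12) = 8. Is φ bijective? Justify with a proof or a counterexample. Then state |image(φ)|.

φ(4) = 1 = φ(6) with 4 ≠ 6, so φ is not injective, hence not bijective.
The image of φ is {1, 4, 6, 7, 8, 9, 11, 12, 13, 14}, which has 10 elements.

10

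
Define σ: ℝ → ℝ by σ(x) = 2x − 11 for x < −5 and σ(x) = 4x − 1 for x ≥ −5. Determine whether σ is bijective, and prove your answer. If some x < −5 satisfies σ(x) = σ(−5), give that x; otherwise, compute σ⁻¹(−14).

Both pieces are strictly increasing (slopes 2 and 4), so each is injective on its own interval.
The left piece maps (−∞, −5) onto (−∞, −21); the right piece maps [−5, ∞) onto [−21, ∞).
Since −21 = −21, the images partition ℝ: σ is injective and surjective, hence bijective.
Because the two images are disjoint, no x < −5 has σ(x) = σ(−5), so we compute σ⁻¹(−14): −14 lies in [−21, ∞), so solve 4x − 1 = −14: x = (−14 + 1)/4 = −13/4.

-13/4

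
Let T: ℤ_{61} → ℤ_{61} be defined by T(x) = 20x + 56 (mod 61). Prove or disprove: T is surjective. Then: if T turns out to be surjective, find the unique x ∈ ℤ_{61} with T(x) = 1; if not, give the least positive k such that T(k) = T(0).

43

Since gcd(20, 61) = 1, 20 is invertible modulo 61. Euclid's algorithm: 61 = 3·20 + 1; back-substituting gives 1 = 58·20 − 19·61, so 20⁻¹ ≡ 58 (mod 61).
Then y ↦ 58(y − 56) is a two-sided inverse to T, so every y ∈ ℤ_{61} has a preimage.
Therefore T is surjective.
Since T is surjective, we find T⁻¹(1): we need 20x ≡ 1 − 56 ≡ 6 (mod 61). Using 20⁻¹ = 58: x ≡ 58·6 = 348 = 5·61 + 43, so x = 43.
Check: T(43) = 20·43 + 56 = 916 = 15·61 + 1 ≡ 1 (mod 61).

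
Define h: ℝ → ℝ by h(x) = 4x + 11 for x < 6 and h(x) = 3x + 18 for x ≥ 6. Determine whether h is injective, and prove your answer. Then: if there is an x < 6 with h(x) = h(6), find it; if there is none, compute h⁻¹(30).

19/4

Both pieces are strictly increasing (slopes 4 and 3), so each is injective on its own interval.
The left piece maps (−∞, 6) onto (−∞, 35); the right piece maps [6, ∞) onto [36, ∞).
These images are disjoint, so no value is attained by both pieces. Therefore h is injective.
Because the two images are disjoint, no x < 6 has h(x) = h(6), so we compute h⁻¹(30): 30 lies in (−∞, 35), so solve 4x + 11 = 30: x = (30 − 11)/4 = 19/4.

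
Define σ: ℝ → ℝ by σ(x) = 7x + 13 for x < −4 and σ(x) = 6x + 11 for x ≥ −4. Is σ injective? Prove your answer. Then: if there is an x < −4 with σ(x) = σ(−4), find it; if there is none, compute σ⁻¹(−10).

Both pieces are strictly increasing (slopes 7 and 6), so each is injective on its own interval.
The left piece maps (−∞, −4) onto (−∞, −15); the right piece maps [−4, ∞) onto [−13, ∞).
These images are disjoint, so no value is attained by both pieces. Thus σ is injective.
Because the two images are disjoint, no x < −4 has σ(x) = σ(−4), so we compute σ⁻¹(−10): −10 lies in [−13, ∞), so solve 6x + 11 = −10: x = (−10 − 11)/6 = −7/2.

-7/2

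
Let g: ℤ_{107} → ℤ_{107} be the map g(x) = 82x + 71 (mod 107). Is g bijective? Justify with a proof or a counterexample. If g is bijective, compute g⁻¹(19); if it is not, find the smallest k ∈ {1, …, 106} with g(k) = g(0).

Suppose g(s) = g(t) in ℤ_{107}. Then 82s + 71 ≡ 82t + 71 (mod 107), so 82(s − t) ≡ 0 (mod 107).
Since gcd(82, 107) = 1, 82 is invertible modulo 107, so s − t ≡ 0 (mod 107), i.e. s = t.
We now compute 82⁻¹ mod 107 explicitly. Euclid's algorithm: 107 = 1·82 + 25, 82 = 3·25 + 7, 25 = 3·7 + 4, 7 = 1·4 + 3, 4 = 1·3 + 1; back-substituting gives 1 = 77·82 − 59·107, so 82⁻¹ ≡ 77 (mod 107).
Then y ↦ 77(y − 71) is a two-sided inverse to g, so every y ∈ ℤ_{107} has a preimage.
Thus g is bijective.
Since g is bijective, we find g⁻¹(19): we need 82x ≡ 19 − 71 ≡ 55 (mod 107). Using 82⁻¹ = 77: x ≡ 77·55 = 4235 = 39·107 + 62, so x = 62.
Check: g(62) = 82·62 + 71 = 5155 = 48·107 + 19 ≡ 19 (mod 107).

62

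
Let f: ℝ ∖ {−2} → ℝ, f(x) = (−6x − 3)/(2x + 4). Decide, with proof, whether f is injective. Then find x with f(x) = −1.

Suppose f(a) = f(b). Cross-multiplying: (−6a − 3)(2b + 4) = (−6b − 3)(2a + 4).
Expanding both sides and cancelling the symmetric terms leaves −18·(a − b) = 0. Since −18 ≠ 0, a = b. So f is injective.
Solving f(x) = −1: cross-multiplying gives −6x − 3 = −1(2x + 4), which rearranges to −4x = −1, so x = 1/4.

1/4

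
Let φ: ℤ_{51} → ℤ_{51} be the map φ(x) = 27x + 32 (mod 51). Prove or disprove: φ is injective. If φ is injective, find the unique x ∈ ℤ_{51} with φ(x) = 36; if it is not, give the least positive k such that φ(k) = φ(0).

17

Recall that φ is injective when φ(a) = φ(b) forces a = b.
We have gcd(27, 51) = 3 > 1. Taking a = 0 and b = 17: φ(0) = 32 and φ(17) = 27·17 + 32 = 491 ≡ 32 (mod 51).
So φ(0) = φ(17) while 0 ≠ 17, thus φ is not injective.
Since φ is not injective, we find the least positive k with φ(k) = φ(0): this means 27k ≡ 0 (mod 51), i.e. 51 ∣ 27k. Since gcd(27, 51) = 3, dividing through by 3 this holds exactly when 17 ∣ 9k, and as gcd(9, 17) = 1, exactly when 17 ∣ k.
The smallest positive such k is 17.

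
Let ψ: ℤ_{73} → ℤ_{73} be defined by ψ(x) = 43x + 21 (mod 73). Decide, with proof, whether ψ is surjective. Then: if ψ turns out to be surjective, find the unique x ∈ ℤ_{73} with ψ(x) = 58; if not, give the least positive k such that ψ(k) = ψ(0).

By definition, surjectivity means every element of the codomain has a preimage under ψ.
Since gcd(43, 73) = 1, 43 is invertible modulo 73. Euclid's algorithm: 73 = 1·43 + 30, 43 = 1·30 + 13, 30 = 2·13 + 4, 13 = 3·4 + 1; back-substituting gives 1 = 17·43 − 10·73, so 43⁻¹ ≡ 17 (mod 73).
For any y ∈ ℤ_{73}, x = 17(y − 21) mod 73 satisfies ψ(x) = 43·17(y − 21) + 21 ≡ y (since 43·17 ≡ 1 mod 73). So every y has a preimage.
So ψ is surjective.
Since ψ is surjective, we compute ψ⁻¹(58): solve 43x + 21 ≡ 58 (mod 73), i.e. 43x ≡ 37 (mod 73).
Multiplying by 43⁻¹ = 17 gives x ≡ 17·37 = 629 = 8·73 + 45 ≡ 45 (mod 73).
Check: ψ(45) = 43·45 + 21 = 1956 = 26·73 + 58 ≡ 58 (mod 73).

45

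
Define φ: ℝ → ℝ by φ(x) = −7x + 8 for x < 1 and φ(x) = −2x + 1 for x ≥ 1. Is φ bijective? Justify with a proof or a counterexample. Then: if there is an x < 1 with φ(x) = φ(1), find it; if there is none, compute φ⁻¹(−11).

Both pieces are strictly decreasing (slopes −7 and −2), so each is injective on its own interval.
The left piece maps (−∞, 1) onto (1, ∞); the right piece maps [1, ∞) onto (−∞, −1].
The images leave a gap (1 has no preimage), so φ is not surjective, hence not bijective.
Because the two images are disjoint, no x < 1 has φ(x) = φ(1), so we compute φ⁻¹(−11): −11 lies in (−∞, −1], so solve −2x + 1 = −11: x = (−11 − 1)/(−2) = 6.

6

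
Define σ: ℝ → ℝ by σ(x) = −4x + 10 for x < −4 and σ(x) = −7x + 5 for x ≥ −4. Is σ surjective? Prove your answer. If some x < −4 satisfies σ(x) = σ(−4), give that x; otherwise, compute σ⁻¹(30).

Both pieces are strictly decreasing (slopes −4 and −7), so each is injective on its own interval.
The left piece maps (−∞, −4) onto (26, ∞); the right piece maps [−4, ∞) onto (−∞, 33].
The union (26, ∞) ∪ (−∞, 33] covers ℝ, so σ is surjective.
For the follow-up: the images overlap, so an x < −4 with σ(x) = σ(−4) exists. σ(−4) = 33; solving −4x + 10 = 33 for x < −4 gives x = (33 − 10)/(−4) = −23/4.

-23/4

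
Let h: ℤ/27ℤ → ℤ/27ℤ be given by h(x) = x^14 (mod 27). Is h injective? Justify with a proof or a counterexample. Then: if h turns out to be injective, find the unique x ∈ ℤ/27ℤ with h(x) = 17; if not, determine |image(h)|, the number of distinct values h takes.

10

h(0) = 0^14 = 0.
h(3): Repeated squaring mod 27: 3^1 ≡ 3, 3^2 ≡ 3² = 9, 3^4 ≡ 9² = 81 ≡ 0, 3^8 ≡ 0² = 0. Since 14 = 8 + 4 + 2, 3^14 ≡ 0·0·9: 0·0 = 0, then 0·9 = 0. So 3^14 ≡ 0 (mod 27).
So h(0) = h(3) = 0 while 0 ≠ 3, therefore h is not injective.
Since h is not injective, we determine |image(h)|. Computing x^14 mod 27 for each x (by repeated squaring, reducing mod 27 at every step), the values h(0), h(1), …, h(26) are: 0, 1, 22, 0, 25, 7, 0, 13, 10, 0, 19, 4, 0, 16, 16, 0, 4, 19, 0, 10, 13, 0, 7, 25, 0, 22, 1.
The distinct values are {0, 1, 4, 7, 10, 13, 16, 19, 22, 25}; there are 10 of them.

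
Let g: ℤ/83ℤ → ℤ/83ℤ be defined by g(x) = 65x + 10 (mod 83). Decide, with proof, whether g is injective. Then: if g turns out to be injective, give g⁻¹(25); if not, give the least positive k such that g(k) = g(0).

13

Suppose g(a) = g(b) in ℤ/83ℤ. Then 65a + 10 ≡ 65b + 10 (mod 83), thus 65(a − b) ≡ 0 (mod 83).
Since gcd(65, 83) = 1, 65 is invertible modulo 83, therefore a − b ≡ 0 (mod 83), i.e. a = b.
Therefore g is injective.
We now compute 65⁻¹ mod 83 explicitly. Euclid's algorithm: 83 = 1·65 + 18, 65 = 3·18 + 11, 18 = 1·11 + 7, 11 = 1·7 + 4, 7 = 1·4 + 3, 4 = 1·3 + 1; back-substituting gives 1 = 23·65 − 18·83, so 65⁻¹ ≡ 23 (mod 83).
Since g is injective, we find g⁻¹(25): we need 65x ≡ 25 − 10 ≡ 15 (mod 83). Using 65⁻¹ = 23: x ≡ 23·15 = 345 = 4·83 + 13, so x = 13.
Check: g(13) = 65·13 + 10 = 855 = 10·83 + 25 ≡ 25 (mod 83).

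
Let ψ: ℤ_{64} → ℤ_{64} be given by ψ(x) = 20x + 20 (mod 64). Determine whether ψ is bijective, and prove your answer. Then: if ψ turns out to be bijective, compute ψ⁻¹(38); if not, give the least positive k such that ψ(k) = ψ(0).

We have gcd(20, 64) = 4 > 1. Taking u = 0 and v = 16: ψ(0) = 20 and ψ(16) = 20·16 + 20 = 340 ≡ 20 (mod 64).
So ψ(0) = ψ(16) while 0 ≠ 16, therefore ψ is not injective, hence not bijective.
Since ψ is not bijective, we find the least positive k with ψ(k) = ψ(0): this means 20k ≡ 0 (mod 64), i.e. 64 ∣ 20k. Since gcd(20, 64) = 4, dividing through by 4 this holds exactly when 16 ∣ 5k, and as gcd(5, 16) = 1, exactly when 16 ∣ k.
The smallest positive such k is 16.

16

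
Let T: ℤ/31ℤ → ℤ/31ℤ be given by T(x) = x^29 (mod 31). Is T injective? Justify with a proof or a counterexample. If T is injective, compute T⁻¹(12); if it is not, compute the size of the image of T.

13

Since 31 is prime, the nonzero elements of ℤ/31ℤ form a cyclic group of order 30.
As gcd(29, 30) = 1, raising to the 29th power is a bijection on this group: if a^29 ≡ b^29 then (ab^{−1})^29 = 1, and the only element of order dividing gcd(29, 30) = 1 is 1, so a = b.
With T(0) = 0 this makes T injective on all of ℤ/31ℤ, hence bijective (finite equal-size domain and codomain). In particular T is injective.
Since T is injective, we find the preimage of 12. The inverse of x ↦ x^29 on (ℤ/31ℤ)^× is x ↦ x^29, because 29·29 = 841 = 28·30 + 1 ≡ 1 (mod 30) and x^{30} = 1 for x ≠ 0 (Fermat). So T⁻¹(12) = 12^29 mod 31.
Repeated squaring mod 31: 12^1 ≡ 12, 12^2 ≡ 12² = 144 ≡ 20, 12^4 ≡ 20² = 400 ≡ 28, 12^8 ≡ 28² = 784 ≡ 9, 12^16 ≡ 9² = 81 ≡ 19. Since 29 = 16 + 8 + 4 + 1, 12^29 ≡ 19·9·28·12: 19·9 = 171 ≡ 16, then 16·28 = 448 ≡ 14, then 14·12 = 168 ≡ 13. So 12^29 ≡ 13 (mod 31).
Hence T⁻¹(12) = 13.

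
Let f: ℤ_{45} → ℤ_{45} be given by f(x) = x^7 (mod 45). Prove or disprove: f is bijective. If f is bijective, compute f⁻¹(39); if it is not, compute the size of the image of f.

f(0) = 0^7 = 0.
f(15): Repeated squaring mod 45: 15^1 ≡ 15, 15^2 ≡ 15² = 225 ≡ 0, 15^4 ≡ 0² = 0. Since 7 = 4 + 2 + 1, 15^7 ≡ 0·0·15: 0·0 = 0, then 0·15 = 0. So 15^7 ≡ 0 (mod 45).
So f(0) = f(15) = 0 while 0 ≠ 15, therefore f is not injective, hence not bijective.
Since f is not bijective, we determine |image(f)|. Computing x^7 mod 45 for each x (by repeated squaring, reducing mod 45 at every step), the values f(0), f(1), …, f(44) are: 0, 1, 38, 27, 4, 5, 36, 43, 17, 9, 10, 11, 18, 22, 14, 0, 16, 8, 27, 19, 20, 36, 13, 32, 9, 25, 26, 18, 37, 29, 0, 31, 23, 27, 34, 35, 36, 28, 2, 9, 40, 41, 18, 7, 44.
The distinct values are {0, 1, 2, 4, 5, 7, 8, 9, 10, 11, 13, 14, 16, 17, 18, 19, 20, 22, 23, 25, 26, 27, 28, 29, 31, 32, 34, 35, 36, 37, 38, 40, 41, 43, 44}; there are 35 of them.

35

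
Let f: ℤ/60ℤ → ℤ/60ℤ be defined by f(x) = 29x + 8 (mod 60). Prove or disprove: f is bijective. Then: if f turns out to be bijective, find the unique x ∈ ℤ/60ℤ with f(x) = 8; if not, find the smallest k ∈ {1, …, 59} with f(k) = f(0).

0

If f(a) = f(b), then 29a ≡ 29b (mod 60). Because gcd(29, 60) = 1, we may cancel 29 to get a ≡ b (mod 60).
We now compute 29⁻¹ mod 60 explicitly. Euclid's algorithm: 60 = 2·29 + 2, 29 = 14·2 + 1; back-substituting gives 1 = 29·29 − 14·60, so 29⁻¹ ≡ 29 (mod 60).
For any y ∈ ℤ/60ℤ, x = 29(y − 8) mod 60 satisfies f(x) = 29·29(y − 8) + 8 ≡ y (since 29·29 ≡ 1 mod 60). So every y has a preimage.
Thus f is bijective.
Since f is bijective, we find f⁻¹(8): we need 29x ≡ 8 − 8 ≡ 0 (mod 60). Using 29⁻¹ = 29: x ≡ 29·0 = 0, so x = 0.
Check: f(0) = 29·0 + 8 = 8 ≡ 8 (mod 60).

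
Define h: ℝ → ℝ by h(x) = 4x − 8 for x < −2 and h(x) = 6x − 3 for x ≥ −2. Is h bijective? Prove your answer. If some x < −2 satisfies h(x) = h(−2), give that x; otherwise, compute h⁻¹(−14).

-11/6

Both pieces are strictly increasing (slopes 4 and 6), so each is injective on its own interval.
The left piece maps (−∞, −2) onto (−∞, −16); the right piece maps [−2, ∞) onto [−15, ∞).
The images leave a gap (−16 has no preimage), so h is not surjective, hence not bijective.
Because the two images are disjoint, no x < −2 has h(x) = h(−2), so we compute h⁻¹(−14): −14 lies in [−15, ∞), so solve 6x − 3 = −14: x = (−14 + 3)/6 = −11/6.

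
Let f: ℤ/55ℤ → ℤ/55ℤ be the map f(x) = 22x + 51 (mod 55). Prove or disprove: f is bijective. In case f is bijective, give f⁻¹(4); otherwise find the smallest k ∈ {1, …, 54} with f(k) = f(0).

5

We have gcd(22, 55) = 11 > 1. Taking x_1 = 0 and x_2 = 5: f(0) = 51 and f(5) = 22·5 + 51 = 161 ≡ 51 (mod 55).
So f(0) = f(5) while 0 ≠ 5, hence f is not injective, hence not bijective.
Since f is not bijective, we find the least positive k with f(k) = f(0): this means 22k ≡ 0 (mod 55), i.e. 55 ∣ 22k. Since gcd(22, 55) = 11, dividing through by 11 this holds exactly when 5 ∣ 2k, and as gcd(2, 5) = 1, exactly when 5 ∣ k.
The smallest positive such k is 5.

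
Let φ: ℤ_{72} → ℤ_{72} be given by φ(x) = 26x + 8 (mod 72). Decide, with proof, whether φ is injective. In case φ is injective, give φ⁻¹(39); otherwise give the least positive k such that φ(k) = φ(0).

We have gcd(26, 72) = 2 > 1. Taking u = 0 and v = 36: φ(0) = 8 and φ(36) = 26·36 + 8 = 944 ≡ 8 (mod 72).
So φ(0) = φ(36) while 0 ≠ 36, therefore φ is not injective.
Since φ is not injective, we find the least positive k with φ(k) = φ(0): this means 26k ≡ 0 (mod 72), i.e. 72 ∣ 26k. Since gcd(26, 72) = 2, dividing through by 2 this holds exactly when 36 ∣ 13k, and as gcd(13, 36) = 1, exactly when 36 ∣ k.
The smallest positive such k is 36.

36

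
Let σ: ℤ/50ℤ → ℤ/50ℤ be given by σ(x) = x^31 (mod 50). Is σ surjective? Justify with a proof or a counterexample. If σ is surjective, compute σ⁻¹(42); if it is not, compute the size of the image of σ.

σ(0) = 0^31 = 0.
σ(10): Repeated squaring mod 50: 10^1 ≡ 10, 10^2 ≡ 10² = 100 ≡ 0, 10^4 ≡ 0² = 0, 10^8 ≡ 0² = 0, 10^16 ≡ 0² = 0. Since 31 = 16 + 8 + 4 + 2 + 1, 10^31 ≡ 0·0·0·0·10: 0·0 = 0, then 0·0 = 0, then 0·0 = 0, then 0·10 = 0. So 10^31 ≡ 0 (mod 50).
So σ(0) = σ(10) = 0 while 0 ≠ 10, so σ is not injective.
A non-injective map from the 50-element set ℤ/50ℤ to itself takes at most 49 distinct values, so it cannot be surjective. Therefore σ is not surjective.
Since σ is not surjective, we determine |image(σ)|. Computing x^31 mod 50 for each x (by repeated squaring, reducing mod 50 at every step), the values σ(0), σ(1), …, σ(49) are: 0, 1, 48, 47, 4, 25, 6, 43, 42, 9, 0, 11, 38, 37, 14, 25, 16, 33, 32, 19, 0, 21, 28, 27, 24, 25, 26, 23, 22, 29, 0, 31, 18, 17, 34, 25, 36, 13, 12, 39, 0, 41, 8, 7, 44, 25, 46, 3, 2, 49.
The distinct values are {0, 1, 2, 3, 4, 6, 7, 8, 9, 11, 12, 13, 14, 16, 17, 18, 19, 21, 22, 23, 24, 25, 26, 27, 28, 29, 31, 32, 33, 34, 36, 37, 38, 39, 41, 42, 43, 44, 46, 47, 48, 49}; there are 42 of them.

42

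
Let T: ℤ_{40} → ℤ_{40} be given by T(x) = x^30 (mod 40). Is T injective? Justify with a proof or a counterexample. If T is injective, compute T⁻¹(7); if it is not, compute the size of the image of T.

T(4): Repeated squaring mod 40: 4^1 ≡ 4, 4^2 ≡ 4² = 16, 4^4 ≡ 16² = 256 ≡ 16, 4^8 ≡ 16² = 256 ≡ 16, 4^16 ≡ 16² = 256 ≡ 16. Since 30 = 16 + 8 + 4 + 2, 4^30 ≡ 16·16·16·16: 16·16 = 256 ≡ 16, then 16·16 = 256 ≡ 16, then 16·16 = 256 ≡ 16. So 4^30 ≡ 16 (mod 40).
T(6): Repeated squaring mod 40: 6^1 ≡ 6, 6^2 ≡ 6² = 36, 6^4 ≡ 36² = 1296 ≡ 16, 6^8 ≡ 16² = 256 ≡ 16, 6^16 ≡ 16² = 256 ≡ 16. Since 30 = 16 + 8 + 4 + 2, 6^30 ≡ 16·16·16·36: 16·16 = 256 ≡ 16, then 16·16 = 256 ≡ 16, then 16·36 = 576 ≡ 16. So 6^30 ≡ 16 (mod 40).
So T(4) = T(6) = 16 while 4 ≠ 6, therefore T is not injective.
Since T is not injective, we determine |image(T)|. Computing x^30 mod 40 for each x (by repeated squaring, reducing mod 40 at every step), the values T(0), T(1), …, T(39) are: 0, 1, 24, 9, 16, 25, 16, 9, 24, 1, 0, 1, 24, 9, 16, 25, 16, 9, 24, 1, 0, 1, 24, 9, 16, 25, 16, 9, 24, 1, 0, 1, 24, 9, 16, 25, 16, 9, 24, 1.
The distinct values are {0, 1, 9, 16, 24, 25}; there are 6 of them.

6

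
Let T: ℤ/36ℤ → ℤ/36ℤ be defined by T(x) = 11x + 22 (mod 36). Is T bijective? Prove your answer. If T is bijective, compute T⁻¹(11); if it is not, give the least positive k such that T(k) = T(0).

35

By definition, injectivity means: for all u, v in the domain, T(u) = T(v) implies u = v.
Suppose T(u) = T(v) in ℤ/36ℤ. Then 11u + 22 ≡ 11v + 22 (mod 36), therefore 11(u − v) ≡ 0 (mod 36).
Since gcd(11, 36) = 1, 11 is invertible modulo 36, thus u − v ≡ 0 (mod 36), i.e. u = v.
We now compute 11⁻¹ mod 36 explicitly. Euclid's algorithm: 36 = 3·11 + 3, 11 = 3·3 + 2, 3 = 1·2 + 1; back-substituting gives 1 = 23·11 − 7·36, so 11⁻¹ ≡ 23 (mod 36).
For any y ∈ ℤ/36ℤ, x = 23(y − 22) mod 36 satisfies T(x) = 11·23(y − 22) + 22 ≡ y (since 11·23 ≡ 1 mod 36). So every y has a preimage.
So T is bijective.
Since T is bijective, we compute T⁻¹(11): solve 11x + 22 ≡ 11 (mod 36), i.e. 11x ≡ 25 (mod 36).
Multiplying by 11⁻¹ = 23 gives x ≡ 23·25 = 575 = 15·36 + 35 ≡ 35 (mod 36).
Check: T(35) = 11·35 + 22 = 407 = 11·36 + 11 ≡ 11 (mod 36).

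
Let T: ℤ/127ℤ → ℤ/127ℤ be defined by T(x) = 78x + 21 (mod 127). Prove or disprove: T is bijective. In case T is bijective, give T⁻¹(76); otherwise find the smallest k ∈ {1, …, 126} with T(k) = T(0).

If T(x_1) = T(x_2), then 78x_1 ≡ 78x_2 (mod 127). Because gcd(78, 127) = 1, we may cancel 78 to get x_1 ≡ x_2 (mod 127).
We now compute 78⁻¹ mod 127 explicitly. Euclid's algorithm: 127 = 1·78 + 49, 78 = 1·49 + 29, 49 = 1·29 + 20, 29 = 1·20 + 9, 20 = 2·9 + 2, 9 = 4·2 + 1; back-substituting gives 1 = 57·78 − 35·127, so 78⁻¹ ≡ 57 (mod 127).
Then y ↦ 57(y − 21) is a two-sided inverse to T, so every y ∈ ℤ/127ℤ has a preimage.
So T is bijective.
Since T is bijective, we find T⁻¹(76): we need 78x ≡ 76 − 21 ≡ 55 (mod 127). Using 78⁻¹ = 57: x ≡ 57·55 = 3135 = 24·127 + 87, so x = 87.
Check: T(87) = 78·87 + 21 = 6807 = 53·127 + 76 ≡ 76 (mod 127).

87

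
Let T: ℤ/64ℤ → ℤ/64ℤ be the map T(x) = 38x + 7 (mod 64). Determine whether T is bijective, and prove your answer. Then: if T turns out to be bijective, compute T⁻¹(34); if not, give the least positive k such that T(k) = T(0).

32

Recall: injectivity means: for all s, t in the domain, T(s) = T(t) implies s = t.
We have gcd(38, 64) = 2 > 1. Taking s = 0 and t = 32: T(0) = 7 and T(32) = 38·32 + 7 = 1223 ≡ 7 (mod 64).
So T(0) = T(32) while 0 ≠ 32, thus T is not injective, hence not bijective.
Since T is not bijective, we find the least positive k with T(k) = T(0): this means 38k ≡ 0 (mod 64), i.e. 64 ∣ 38k. Since gcd(38, 64) = 2, dividing through by 2 this holds exactly when 32 ∣ 19k, and as gcd(19, 32) = 1, exactly when 32 ∣ k.
The smallest positive such k is 32.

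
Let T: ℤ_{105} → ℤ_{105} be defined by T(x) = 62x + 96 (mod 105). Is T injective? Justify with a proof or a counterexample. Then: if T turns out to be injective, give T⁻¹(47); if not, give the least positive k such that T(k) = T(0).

Suppose T(x_1) = T(x_2) in ℤ_{105}. Then 62x_1 + 96 ≡ 62x_2 + 96 (mod 105), thus 62(x_1 − x_2) ≡ 0 (mod 105).
Since gcd(62, 105) = 1, 62 is invertible modulo 105, hence x_1 − x_2 ≡ 0 (mod 105), i.e. x_1 = x_2.
Thus T is injective.
We now compute 62⁻¹ mod 105 explicitly. Euclid's algorithm: 105 = 1·62 + 43, 62 = 1·43 + 19, 43 = 2·19 + 5, 19 = 3·5 + 4, 5 = 1·4 + 1; back-substituting gives 1 = 83·62 − 49·105, so 62⁻¹ ≡ 83 (mod 105).
Since T is injective, we compute T⁻¹(47): solve 62x + 96 ≡ 47 (mod 105), i.e. 62x ≡ 56 (mod 105).
Multiplying by 62⁻¹ = 83 gives x ≡ 83·56 = 4648 = 44·105 + 28 ≡ 28 (mod 105).
Check: T(28) = 62·28 + 96 = 1832 = 17·105 + 47 ≡ 47 (mod 105).

28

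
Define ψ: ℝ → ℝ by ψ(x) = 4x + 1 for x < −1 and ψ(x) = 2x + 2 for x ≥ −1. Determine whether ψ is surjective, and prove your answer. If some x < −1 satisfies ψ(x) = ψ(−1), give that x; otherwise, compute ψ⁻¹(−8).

Both pieces are strictly increasing (slopes 4 and 2), so each is injective on its own interval.
The left piece maps (−∞, −1) onto (−∞, −3); the right piece maps [−1, ∞) onto [0, ∞).
The union (−∞, −3) ∪ [0, ∞) omits the interval between −3 and 0; in particular −3 has no preimage. So ψ is not surjective.
Because the two images are disjoint, no x < −1 has ψ(x) = ψ(−1), so we compute ψ⁻¹(−8): −8 lies in (−∞, −3), so solve 4x + 1 = −8: x = (−8 − 1)/4 = −9/4.

-9/4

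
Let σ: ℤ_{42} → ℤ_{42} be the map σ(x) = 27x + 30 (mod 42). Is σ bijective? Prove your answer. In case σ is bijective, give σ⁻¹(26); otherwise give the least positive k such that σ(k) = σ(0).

14

We have gcd(27, 42) = 3 > 1. Taking s = 0 and t = 14: σ(0) = 30 and σ(14) = 27·14 + 30 = 408 ≡ 30 (mod 42).
So σ(0) = σ(14) while 0 ≠ 14, hence σ is not injective, hence not bijective.
Since σ is not bijective, we find the least positive k with σ(k) = σ(0): this means 27k ≡ 0 (mod 42), i.e. 42 ∣ 27k. Since gcd(27, 42) = 3, dividing through by 3 this holds exactly when 14 ∣ 9k, and as gcd(9, 14) = 1, exactly when 14 ∣ k.
The smallest positive such k is 14.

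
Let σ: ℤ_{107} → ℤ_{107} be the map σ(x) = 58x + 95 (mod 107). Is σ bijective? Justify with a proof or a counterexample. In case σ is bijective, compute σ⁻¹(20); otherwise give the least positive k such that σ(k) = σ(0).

By definition, injectivity means: for all x_1, x_2 in the domain, σ(x_1) = σ(x_2) implies x_1 = x_2.
If σ(x_1) = σ(x_2), then 58x_1 ≡ 58x_2 (mod 107). Because gcd(58, 107) = 1, we may cancel 58 to get x_1 ≡ x_2 (mod 107).
We now compute 58⁻¹ mod 107 explicitly. Euclid's algorithm: 107 = 1·58 + 49, 58 = 1·49 + 9, 49 = 5·9 + 4, 9 = 2·4 + 1; back-substituting gives 1 = 24·58 − 13·107, so 58⁻¹ ≡ 24 (mod 107).
Then y ↦ 24(y − 95) is a two-sided inverse to σ, so every y ∈ ℤ_{107} has a preimage.
So σ is bijective.
Since σ is bijective, we compute σ⁻¹(20): solve 58x + 95 ≡ 20 (mod 107), i.e. 58x ≡ 32 (mod 107).
Multiplying by 58⁻¹ = 24 gives x ≡ 24·32 = 768 = 7·107 + 19 ≡ 19 (mod 107).
Check: σ(19) = 58·19 + 95 = 1197 = 11·107 + 20 ≡ 20 (mod 107).

19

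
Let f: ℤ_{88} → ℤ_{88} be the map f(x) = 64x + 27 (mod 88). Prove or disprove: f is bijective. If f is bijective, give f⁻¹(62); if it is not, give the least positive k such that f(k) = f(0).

We have gcd(64, 88) = 8 > 1. Taking x_1 = 0 and x_2 = 11: f(0) = 27 and f(11) = 64·11 + 27 = 731 ≡ 27 (mod 88).
So f(0) = f(11) while 0 ≠ 11, thus f is not injective, hence not bijective.
Since f is not bijective, we find the least positive k with f(k) = f(0): this means 64k ≡ 0 (mod 88), i.e. 88 ∣ 64k. Since gcd(64, 88) = 8, dividing through by 8 this holds exactly when 11 ∣ 8k, and as gcd(8, 11) = 1, exactly when 11 ∣ k.
The smallest positive such k is 11.

11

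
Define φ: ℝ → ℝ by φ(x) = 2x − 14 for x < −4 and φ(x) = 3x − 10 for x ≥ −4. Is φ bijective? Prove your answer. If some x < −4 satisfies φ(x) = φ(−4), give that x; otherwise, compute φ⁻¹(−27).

-13/2

Both pieces are strictly increasing (slopes 2 and 3), so each is injective on its own interval.
The left piece maps (−∞, −4) onto (−∞, −22); the right piece maps [−4, ∞) onto [−22, ∞).
Since −22 = −22, the images partition ℝ: φ is injective and surjective, hence bijective.
Because the two images are disjoint, no x < −4 has φ(x) = φ(−4), so we compute φ⁻¹(−27): −27 lies in (−∞, −22), so solve 2x − 14 = −27: x = (−27 + 14)/2 = −13/2.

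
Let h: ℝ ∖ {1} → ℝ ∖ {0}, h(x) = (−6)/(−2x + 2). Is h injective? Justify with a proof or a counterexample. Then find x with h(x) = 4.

Suppose h(x_1) = h(x_2). Cross-multiplying: (−6)(−2x_2 + 2) = (−6)(−2x_1 + 2).
Expanding both sides and cancelling the symmetric terms leaves −12·(x_1 − x_2) = 0. Since −12 ≠ 0, x_1 = x_2. Therefore h is injective.
Solving h(x) = 4: cross-multiplying gives −6 = 4(−2x + 2), which rearranges to 8x = 14, so x = 7/4.

7/4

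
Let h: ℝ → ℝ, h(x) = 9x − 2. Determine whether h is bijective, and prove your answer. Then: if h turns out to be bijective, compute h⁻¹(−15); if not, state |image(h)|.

-13/9

Recall that h is injective when h(x_1) = h(x_2) forces x_1 = x_2.
Suppose h(x_1) = h(x_2). Then 9x_1 − 2 = 9x_2 − 2, thus 9x_1 = 9x_2, hence x_1 = x_2.
For any y ∈ ℝ, x = (y + 2)/9 satisfies h(x) = y.
Thus h is bijective.
Since h is bijective, we compute h⁻¹(−15) = (−15 + 2)/9 = −13/9.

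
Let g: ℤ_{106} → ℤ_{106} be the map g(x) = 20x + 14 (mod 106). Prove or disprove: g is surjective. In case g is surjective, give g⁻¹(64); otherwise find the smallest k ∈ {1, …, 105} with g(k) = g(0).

53

Since gcd(20, 106) = 2, we have 20x ≡ 0 (mod 2) for all x, so g(x) ≡ 0 (mod 2).
But 1 ≢ 0 (mod 2), so 1 ∈ ℤ_{106} has no preimage. Thus g is not surjective.
Since g is not surjective, we find the least positive k with g(k) = g(0): this means 20k ≡ 0 (mod 106), i.e. 106 ∣ 20k. Since gcd(20, 106) = 2, dividing through by 2 this holds exactly when 53 ∣ 10k, and as gcd(10, 53) = 1, exactly when 53 ∣ k.
The smallest positive such k is 53.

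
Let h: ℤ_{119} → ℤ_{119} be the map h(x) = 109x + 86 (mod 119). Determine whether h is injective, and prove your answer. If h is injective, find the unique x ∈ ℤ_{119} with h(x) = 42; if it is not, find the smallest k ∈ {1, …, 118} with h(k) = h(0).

52

If h(u) = h(v), then 109u ≡ 109v (mod 119). Because gcd(109, 119) = 1, we may cancel 109 to get u ≡ v (mod 119).
So h is injective.
We now compute 109⁻¹ mod 119 explicitly. Euclid's algorithm: 119 = 1·109 + 10, 109 = 10·10 + 9, 10 = 1·9 + 1; back-substituting gives 1 = 107·109 − 98·119, so 109⁻¹ ≡ 107 (mod 119).
Since h is injective, we compute h⁻¹(42): solve 109x + 86 ≡ 42 (mod 119), i.e. 109x ≡ 75 (mod 119).
Multiplying by 109⁻¹ = 107 gives x ≡ 107·75 = 8025 = 67·119 + 52 ≡ 52 (mod 119).
Check: h(52) = 109·52 + 86 = 5754 = 48·119 + 42 ≡ 42 (mod 119).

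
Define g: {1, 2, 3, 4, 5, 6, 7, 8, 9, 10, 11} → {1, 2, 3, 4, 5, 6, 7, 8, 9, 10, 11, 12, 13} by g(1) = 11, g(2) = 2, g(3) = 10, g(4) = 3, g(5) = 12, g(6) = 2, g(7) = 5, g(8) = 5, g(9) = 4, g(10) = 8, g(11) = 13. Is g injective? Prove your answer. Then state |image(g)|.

9

g(2) = 2 = g(6) with 2 ≠ 6, so g is not injective.
The image of g is {2, 3, 4, 5, 8, 10, 11, 12, 13}, which has 9 elements.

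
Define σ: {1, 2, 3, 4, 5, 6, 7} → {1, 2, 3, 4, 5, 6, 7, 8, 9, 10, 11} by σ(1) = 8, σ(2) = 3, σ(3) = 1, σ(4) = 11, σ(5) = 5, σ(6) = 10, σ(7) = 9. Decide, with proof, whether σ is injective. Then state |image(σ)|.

The values σ(1), …, σ(7) are 8, 3, 1, 11, 5, 10, 9 — all distinct.
So σ(s) = σ(t) only when s = t, and σ is injective.
The image of σ is {1, 3, 5, 8, 9, 10, 11}, which has 7 elements.

7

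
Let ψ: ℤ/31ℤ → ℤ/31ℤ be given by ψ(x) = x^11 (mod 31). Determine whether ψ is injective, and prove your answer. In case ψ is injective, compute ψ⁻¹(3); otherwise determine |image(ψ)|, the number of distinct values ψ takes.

13

Since 31 is prime, the nonzero elements of ℤ/31ℤ form a cyclic group of order 30.
As gcd(11, 30) = 1, raising to the 11th power is a bijection on this group: if s^11 ≡ t^11 then (st^{−1})^11 = 1, and the only element of order dividing gcd(11, 30) = 1 is 1, so s = t.
With ψ(0) = 0 this makes ψ injective on all of ℤ/31ℤ, hence bijective (finite equal-size domain and codomain). In particular ψ is injective.
Since ψ is injective, we find the preimage of 3. The inverse of x ↦ x^11 on (ℤ/31ℤ)^× is x ↦ x^11, because 11·11 = 121 = 4·30 + 1 ≡ 1 (mod 30) and x^{30} = 1 for x ≠ 0 (Fermat). So ψ⁻¹(3) = 3^11 mod 31.
Repeated squaring mod 31: 3^1 ≡ 3, 3^2 ≡ 3² = 9, 3^4 ≡ 9² = 81 ≡ 19, 3^8 ≡ 19² = 361 ≡ 20. Since 11 = 8 + 2 + 1, 3^11 ≡ 20·9·3: 20·9 = 180 ≡ 25, then 25·3 = 75 ≡ 13. So 3^11 ≡ 13 (mod 31).
Hence ψ⁻¹(3) = 13.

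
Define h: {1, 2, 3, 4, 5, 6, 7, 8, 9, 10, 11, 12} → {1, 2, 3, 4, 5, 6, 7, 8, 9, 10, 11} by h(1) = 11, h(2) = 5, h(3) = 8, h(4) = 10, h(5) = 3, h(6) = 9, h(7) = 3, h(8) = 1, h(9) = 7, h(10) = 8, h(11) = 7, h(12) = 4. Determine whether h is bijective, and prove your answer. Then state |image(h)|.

9

h(5) = 3 = h(7) with 5 ≠ 7, so h is not injective, hence not bijective.
The image of h is {1, 3, 4, 5, 7, 8, 9, 10, 11}, which has 9 elements.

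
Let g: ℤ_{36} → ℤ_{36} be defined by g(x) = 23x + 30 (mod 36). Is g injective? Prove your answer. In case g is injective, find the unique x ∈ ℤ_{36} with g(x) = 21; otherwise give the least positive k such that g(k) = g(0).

Suppose g(x_1) = g(x_2) in ℤ_{36}. Then 23x_1 + 30 ≡ 23x_2 + 30 (mod 36), therefore 23(x_1 − x_2) ≡ 0 (mod 36).
Since gcd(23, 36) = 1, 23 is invertible modulo 36, thus x_1 − x_2 ≡ 0 (mod 36), i.e. x_1 = x_2.
Thus g is injective.
We now compute 23⁻¹ mod 36 explicitly. Euclid's algorithm: 36 = 1·23 + 13, 23 = 1·13 + 10, 13 = 1·10 + 3, 10 = 3·3 + 1; back-substituting gives 1 = 11·23 − 7·36, so 23⁻¹ ≡ 11 (mod 36).
Since g is injective, we find g⁻¹(21): we need 23x ≡ 21 − 30 ≡ 27 (mod 36). Using 23⁻¹ = 11: x ≡ 11·27 = 297 = 8·36 + 9, so x = 9.
Check: g(9) = 23·9 + 30 = 237 = 6·36 + 21 ≡ 21 (mod 36).

9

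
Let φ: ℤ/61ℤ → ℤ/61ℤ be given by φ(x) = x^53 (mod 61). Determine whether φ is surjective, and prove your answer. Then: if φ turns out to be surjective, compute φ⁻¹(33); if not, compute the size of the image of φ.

23

Since 61 is prime, the nonzero elements of ℤ/61ℤ form a cyclic group of order 60.
As gcd(53, 60) = 1, raising to the 53rd power is a bijection on this group: if s^53 ≡ t^53 then (st^{−1})^53 = 1, and the only element of order dividing gcd(53, 60) = 1 is 1, so s = t.
With φ(0) = 0 this makes φ injective on all of ℤ/61ℤ, hence bijective (finite equal-size domain and codomain). In particular φ is surjective.
Since φ is surjective, we find the preimage of 33. The inverse of x ↦ x^53 on (ℤ/61ℤ)^× is x ↦ x^17, because 53·17 = 901 = 15·60 + 1 ≡ 1 (mod 60) and x^{60} = 1 for x ≠ 0 (Fermat). So φ⁻¹(33) = 33^17 mod 61.
Repeated squaring mod 61: 33^1 ≡ 33, 33^2 ≡ 33² = 1089 ≡ 52, 33^4 ≡ 52² = 2704 ≡ 20, 33^8 ≡ 20² = 400 ≡ 34, 33^16 ≡ 34² = 1156 ≡ 58. Since 17 = 16 + 1, 33^17 ≡ 58·33: 58·33 = 1914 ≡ 23. So 33^17 ≡ 23 (mod 61).
Hence φ⁻¹(33) = 23.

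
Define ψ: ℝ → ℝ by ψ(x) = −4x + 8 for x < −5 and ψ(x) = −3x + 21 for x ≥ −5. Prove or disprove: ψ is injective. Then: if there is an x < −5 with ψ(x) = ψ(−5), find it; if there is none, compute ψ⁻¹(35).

Both pieces are strictly decreasing (slopes −4 and −3), so each is injective on its own interval.
The left piece maps (−∞, −5) onto (28, ∞); the right piece maps [−5, ∞) onto (−∞, 36].
These images overlap. In particular ψ(−5) = 36 (right piece), and solving −4x + 8 = 36 on the left piece gives x = −7 < −5.
So ψ(−7) = ψ(−5) with −7 ≠ −5, and ψ is not injective. This x = −7 is the requested value below −5.

-7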